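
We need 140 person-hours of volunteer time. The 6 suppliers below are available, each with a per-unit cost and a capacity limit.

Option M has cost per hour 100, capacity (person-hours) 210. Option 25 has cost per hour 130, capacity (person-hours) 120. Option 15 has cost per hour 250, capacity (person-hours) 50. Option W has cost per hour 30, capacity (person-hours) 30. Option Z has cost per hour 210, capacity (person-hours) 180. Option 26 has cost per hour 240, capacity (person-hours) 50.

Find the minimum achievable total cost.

Cheapest first:
Option W at 30: take all 30 person-hours — 110 still needed.
Option M (100): take the remaining 110 — done.
Option 25, Option Z, Option 26, Option 15: unused.
Cost = 30×30 + 110×100 = 11900.

11900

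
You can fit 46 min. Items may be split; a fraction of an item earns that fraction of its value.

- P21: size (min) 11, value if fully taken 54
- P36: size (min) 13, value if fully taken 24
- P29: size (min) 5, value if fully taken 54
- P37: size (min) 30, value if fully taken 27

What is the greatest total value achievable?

147.3

Sort by value density: P29 54/5≈10.8, P21 54/11≈4.91, P36 24/13≈1.85, P37 27/30≈0.9.
All 5 min of P29 fit (value 54) ; 41 remain.
All 11 min of P21 fit (value 54) ; 30 remain.
All 13 min of P36 fit (value 24) ; 17 remain.
Only 17 min remain; take 17/30 of P37 for value 27×17/30 = 15.3.
Total value = 147.3.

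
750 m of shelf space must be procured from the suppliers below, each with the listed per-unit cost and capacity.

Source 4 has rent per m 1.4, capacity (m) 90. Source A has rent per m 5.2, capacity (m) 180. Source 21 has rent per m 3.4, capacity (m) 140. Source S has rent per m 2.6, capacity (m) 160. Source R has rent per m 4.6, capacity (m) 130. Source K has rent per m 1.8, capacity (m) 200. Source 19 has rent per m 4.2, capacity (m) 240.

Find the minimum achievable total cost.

Use suppliers in increasing cost order.
Source 4 at 1.4: take all 90 m — 660 still needed.
Source K at 1.8: take all 200 m — 460 still needed.
Take 160 from Source S at 2.6 — need 300 more.
Take 140 from Source 21 at 3.4 — need 160 more.
Source 19 at 4.2: take 160 of its 240 — requirement met.
Source R, Source A: unused.
Cost = 90×1.4 + 200×1.8 + 160×2.6 + 140×3.4 + 160×4.2 = 2050.

2050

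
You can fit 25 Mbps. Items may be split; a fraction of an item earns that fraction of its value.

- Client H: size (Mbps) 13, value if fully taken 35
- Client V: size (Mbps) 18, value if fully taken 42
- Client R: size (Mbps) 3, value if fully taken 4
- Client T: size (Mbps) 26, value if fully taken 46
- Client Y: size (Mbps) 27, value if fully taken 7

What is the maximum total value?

63

Best value per unit of size first: Client H 35/13≈2.69, Client V 42/18≈2.33, Client T 46/26≈1.77, Client R 4/3≈1.33, Client Y 7/27≈0.259.
Client H: take in full, 13 Mbps for value 35 — 12 left.
12 Mbps left: a 12/18 share of Client V gives 42×12/18 = 28.
Total value = 63.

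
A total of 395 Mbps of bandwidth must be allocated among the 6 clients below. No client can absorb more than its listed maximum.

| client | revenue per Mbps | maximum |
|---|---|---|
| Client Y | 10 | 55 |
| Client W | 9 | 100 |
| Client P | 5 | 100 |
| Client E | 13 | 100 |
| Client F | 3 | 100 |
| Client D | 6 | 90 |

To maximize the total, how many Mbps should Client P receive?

Rank by revenue per Mbps: Client E 13 > Client Y 10 > Client W 9 > Client D 6 > Client P 5 > Client F 3.
Client E takes 100 to reach its cap of 100 ; 295 left.
Client Y: +55 to 55 (cap) ; 240 left.
Client W: +100 to 100 (cap) ; 140 left.
Give Client D 90 to hit its cap of 90 ; 50 left.
Client P: +50 (room for 100) → 50. Pool exhausted.

50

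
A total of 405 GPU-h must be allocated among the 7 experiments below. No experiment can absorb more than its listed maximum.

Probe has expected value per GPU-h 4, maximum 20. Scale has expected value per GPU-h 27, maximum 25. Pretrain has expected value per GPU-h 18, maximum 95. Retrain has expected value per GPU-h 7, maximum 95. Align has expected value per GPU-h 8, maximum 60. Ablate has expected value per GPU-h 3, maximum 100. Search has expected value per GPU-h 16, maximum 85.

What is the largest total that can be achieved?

Order the experiments by expected value per GPU-h: Scale 27 > Pretrain 18 > Search 16 > Align 8 > Retrain 7 > Probe 4 > Ablate 3.
Scale: +25 to 25 (cap) — 380 left.
Give Pretrain 95 to hit its cap of 95 — 285 left.
Search takes 85 to reach its cap of 85 — 200 left.
Align takes 60 to reach its cap of 60 — 140 left.
Give Retrain 95 to hit its cap of 95 — 45 left.
Give Probe 20 to hit its cap of 20 — 25 left.
Only 25 left; Ablate takes them to reach 25.
Total = 4×20 + 27×25 + 18×95 + 7×95 + 8×60 + 3×25 + 16×85 = 5045.

5045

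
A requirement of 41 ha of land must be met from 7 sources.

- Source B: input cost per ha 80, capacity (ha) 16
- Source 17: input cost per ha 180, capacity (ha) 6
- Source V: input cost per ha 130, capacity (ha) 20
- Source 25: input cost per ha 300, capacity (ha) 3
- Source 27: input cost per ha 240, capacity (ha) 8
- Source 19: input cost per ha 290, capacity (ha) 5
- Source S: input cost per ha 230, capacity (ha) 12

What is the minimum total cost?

Use sources in increasing cost order.
Source B at 80: take all 16 ha — 25 still needed.
Source V at 130: take all 20 ha — 5 still needed.
Source 17 (180): take the remaining 5 — done.
Source S, Source 27, Source 19, Source 25: unused.
Cost = 16×80 + 20×130 + 5×180 = 4780.

4780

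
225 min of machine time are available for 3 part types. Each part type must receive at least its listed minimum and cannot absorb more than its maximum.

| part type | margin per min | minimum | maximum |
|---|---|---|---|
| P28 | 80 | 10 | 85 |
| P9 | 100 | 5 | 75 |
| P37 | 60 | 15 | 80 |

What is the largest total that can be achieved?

Meeting every minimum uses 10+5+15 = 30 min, leaving 195.
Highest margin per min first: P9 100 > P28 80 > P37 60.
Give P9 70 more to hit its cap of 75 ; 125 left.
P28 takes 75 more to reach its cap of 85 ; 50 left.
P37: +50 (room for 65) → 65. Pool exhausted.
Total = 80×85 + 100×75 + 60×65 = 18200.

18200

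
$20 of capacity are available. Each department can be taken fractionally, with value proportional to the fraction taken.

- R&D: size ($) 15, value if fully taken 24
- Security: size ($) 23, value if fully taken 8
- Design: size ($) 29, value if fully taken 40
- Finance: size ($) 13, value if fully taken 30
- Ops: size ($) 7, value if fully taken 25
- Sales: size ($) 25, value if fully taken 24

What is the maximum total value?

Rank by value-to-size ratio: Ops 25/7≈3.57, Finance 30/13≈2.31, R&D 24/15≈1.6, Design 40/29≈1.38, Sales 24/25≈0.96, Security 8/23≈0.348.
Take all of Ops (7 $, value 25) ; 13 $ left.
All 13 $ of Finance fit (value 30) ; 0 remain.
Total value = 55.

55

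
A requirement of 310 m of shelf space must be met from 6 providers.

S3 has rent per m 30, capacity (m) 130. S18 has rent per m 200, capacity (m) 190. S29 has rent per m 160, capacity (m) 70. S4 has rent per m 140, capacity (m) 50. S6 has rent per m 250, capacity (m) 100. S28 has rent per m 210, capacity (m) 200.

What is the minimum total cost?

Fill from the cheapest provider first.
S3 at 30: take all 130 m → 180 still needed.
S4 (140): use full 50 → 130 m to go.
Take 70 from S29 at 160 → need 60 more.
S18 at 200: take 60 of its 190 → requirement met.
S28, S6: unused.
Cost = 130×30 + 50×140 + 70×160 + 60×200 = 34100.

34100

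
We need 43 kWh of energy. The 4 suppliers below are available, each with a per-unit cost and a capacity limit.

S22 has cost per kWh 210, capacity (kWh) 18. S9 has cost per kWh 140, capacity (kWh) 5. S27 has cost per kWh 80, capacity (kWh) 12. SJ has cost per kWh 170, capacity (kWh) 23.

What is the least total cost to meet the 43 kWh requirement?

Fill from the cheapest supplier first.
S27 at 80: take all 12 kWh ; 31 still needed.
S9 (140): use full 5 ; 26 kWh to go.
SJ (170): use full 23 ; 3 kWh to go.
S22 at 210: take 3 of its 18 ; requirement met.
Cost = 12×80 + 5×140 + 23×170 + 3×210 = 6200.

6200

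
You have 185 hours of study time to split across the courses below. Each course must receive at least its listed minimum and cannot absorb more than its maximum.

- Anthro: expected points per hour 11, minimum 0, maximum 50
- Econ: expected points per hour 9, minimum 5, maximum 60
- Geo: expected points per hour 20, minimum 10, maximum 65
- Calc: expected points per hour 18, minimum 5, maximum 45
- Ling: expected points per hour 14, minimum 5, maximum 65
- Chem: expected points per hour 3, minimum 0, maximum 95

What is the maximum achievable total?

Meeting every minimum uses 0+5+10+5+5+0 = 25 hours, leaving 160.
Rank by expected points per hour: Geo 20 > Calc 18 > Ling 14 > Anthro 11 > Econ 9 > Chem 3.
Give Geo 55 more to hit its cap of 65 → 105 left.
Calc: +40 to 45 (cap) → 65 left.
Give Ling 60 more to hit its cap of 65 → 5 left.
Only 5 left; Anthro takes them to reach 5.
Total = 11×5 + 9×5 + 20×65 + 18×45 + 14×65 = 3120.

3120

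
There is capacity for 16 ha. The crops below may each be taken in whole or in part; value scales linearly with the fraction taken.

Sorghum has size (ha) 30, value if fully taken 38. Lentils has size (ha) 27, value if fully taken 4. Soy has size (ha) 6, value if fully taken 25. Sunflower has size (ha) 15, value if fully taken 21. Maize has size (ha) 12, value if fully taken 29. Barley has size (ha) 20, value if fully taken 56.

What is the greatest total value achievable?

Sort by value density: Soy 25/6≈4.17, Barley 56/20≈2.8, Maize 29/12≈2.42, Sunflower 21/15≈1.4, Sorghum 38/30≈1.27, Lentils 4/27≈0.148.
Take all of Soy (6 ha, value 25) → 10 ha left.
10 ha left: a 10/20 share of Barley gives 56×10/20 = 28.
Total value = 53.

53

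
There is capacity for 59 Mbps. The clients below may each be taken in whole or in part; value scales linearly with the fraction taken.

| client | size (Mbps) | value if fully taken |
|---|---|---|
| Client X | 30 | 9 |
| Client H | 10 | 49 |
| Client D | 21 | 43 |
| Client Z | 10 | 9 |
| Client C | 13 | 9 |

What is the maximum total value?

Best value per unit of size first: Client H 49/10≈4.9, Client D 43/21≈2.05, Client Z 9/10≈0.9, Client C 9/13≈0.692, Client X 9/30≈0.3.
All 10 Mbps of Client H fit (value 49) ; 49 remain.
Client D: take in full, 21 Mbps for value 43 ; 28 left.
Client Z: take in full, 10 Mbps for value 9 ; 18 left.
Take all of Client C (13 Mbps, value 9) ; 5 Mbps left.
5 Mbps left: a 5/30 share of Client X gives 9×5/30 = 1.5.
Total value = 111.5.

111.5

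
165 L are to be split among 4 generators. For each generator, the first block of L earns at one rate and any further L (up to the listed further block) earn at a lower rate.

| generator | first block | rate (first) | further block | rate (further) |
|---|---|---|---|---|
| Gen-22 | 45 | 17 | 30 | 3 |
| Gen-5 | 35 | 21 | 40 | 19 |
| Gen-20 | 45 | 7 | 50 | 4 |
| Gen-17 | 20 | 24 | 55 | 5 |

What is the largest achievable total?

Rank every tier by rate: Gen-17/first 24 > Gen-5/first 21 > Gen-5/second 19 > Gen-22/first 17 > Gen-20/first 7 > Gen-17/second 5 > Gen-20/second 4 > Gen-22/second 3.
Fill Gen-17 first block (20 at 24) → 145 left.
Fill Gen-5 first block (35 at 21) → 110 left.
Gen-5 second at 19: fill all 40 → 70 left.
Fill Gen-22 first block (45 at 17) → 25 left.
Gen-20 first at 7: only 25 left, fill 25.
Total = 24×20 + 21×35 + 19×40 + 17×45 + 7×25 = 2915.

2915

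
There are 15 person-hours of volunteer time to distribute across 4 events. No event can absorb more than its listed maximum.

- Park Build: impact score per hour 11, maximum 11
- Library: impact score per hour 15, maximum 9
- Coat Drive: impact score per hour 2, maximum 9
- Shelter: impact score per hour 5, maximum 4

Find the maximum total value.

201

Order the events by impact score per hour: Library 15 > Park Build 11 > Shelter 5 > Coat Drive 2.
Give Library 9 to hit its cap of 9 ; 6 left.
Park Build has room for 11 but only 6 remain, so it gets 6.
Total = 11×6 + 15×9 = 201.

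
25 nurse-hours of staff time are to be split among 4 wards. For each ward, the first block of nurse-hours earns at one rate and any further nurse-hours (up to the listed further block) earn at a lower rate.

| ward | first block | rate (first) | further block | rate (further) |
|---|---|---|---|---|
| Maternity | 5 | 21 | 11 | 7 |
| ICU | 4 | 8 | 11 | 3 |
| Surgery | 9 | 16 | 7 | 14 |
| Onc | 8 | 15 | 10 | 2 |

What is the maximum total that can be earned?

Rank every tier by rate: Maternity/tier1 21 > Surgery/tier1 16 > Onc/tier1 15 > Surgery/tier2 14 > ICU/tier1 8 > Maternity/tier2 7 > ICU/tier2 3 > Onc/tier2 2.
Maternity tier1 at 21: fill all 5 — 20 left.
Surgery tier1 at 16: fill all 9 — 11 left.
Onc tier1 at 15: fill all 8 — 3 left.
Surgery tier2 at 14: only 3 left, fill 3.
Total = 21×5 + 16×9 + 15×8 + 14×3 = 411.

411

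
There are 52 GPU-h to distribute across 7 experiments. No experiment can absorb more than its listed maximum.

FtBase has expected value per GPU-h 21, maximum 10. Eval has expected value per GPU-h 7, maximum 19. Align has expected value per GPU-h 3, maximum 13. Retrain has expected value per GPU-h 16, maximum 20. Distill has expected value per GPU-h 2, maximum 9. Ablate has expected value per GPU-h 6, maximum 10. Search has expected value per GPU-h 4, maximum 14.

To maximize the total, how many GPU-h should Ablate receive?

Order the experiments by expected value per GPU-h: FtBase 21 > Retrain 16 > Eval 7 > Ablate 6 > Search 4 > Align 3 > Distill 2.
Give FtBase 10 to hit its cap of 10 — 42 left.
Give Retrain 20 to hit its cap of 20 — 22 left.
Eval: +19 to 19 (cap) — 3 left.
Ablate has room for 10 but only 3 remain, so it gets 3.

3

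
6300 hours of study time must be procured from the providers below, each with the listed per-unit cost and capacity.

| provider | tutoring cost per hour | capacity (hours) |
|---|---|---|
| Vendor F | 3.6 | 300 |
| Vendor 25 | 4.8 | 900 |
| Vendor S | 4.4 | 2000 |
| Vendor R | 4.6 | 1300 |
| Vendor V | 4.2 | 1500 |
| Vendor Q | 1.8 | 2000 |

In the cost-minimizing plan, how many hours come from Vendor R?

500

Cheapest first:
Vendor Q (1.8): use full 2000 ; 4300 hours to go.
Vendor F (3.6): use full 300 ; 4000 hours to go.
Vendor V (4.2): use full 1500 ; 2500 hours to go.
Vendor S (4.4): use full 2000 ; 500 hours to go.
Vendor R (4.6): take the remaining 500 ; done.
Vendor 25: unused.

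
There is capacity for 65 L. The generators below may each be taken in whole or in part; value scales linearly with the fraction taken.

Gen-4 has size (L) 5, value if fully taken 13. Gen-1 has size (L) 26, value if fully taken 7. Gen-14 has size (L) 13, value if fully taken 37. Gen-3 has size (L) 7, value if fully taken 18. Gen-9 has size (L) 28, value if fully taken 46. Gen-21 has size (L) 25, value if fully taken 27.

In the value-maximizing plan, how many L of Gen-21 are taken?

12

Best value per unit of size first: Gen-14 37/13≈2.85, Gen-4 13/5≈2.6, Gen-3 18/7≈2.57, Gen-9 46/28≈1.64, Gen-21 27/25≈1.08, Gen-1 7/26≈0.269.
Take all of Gen-14 (13 L, value 37) → 52 L left.
All 5 L of Gen-4 fit (value 13) → 47 remain.
All 7 L of Gen-3 fit (value 18) → 40 remain.
Gen-9: take in full, 28 L for value 46 → 12 left.
12 L left: a 12/25 share of Gen-21 gives 27×12/25 = 12.96.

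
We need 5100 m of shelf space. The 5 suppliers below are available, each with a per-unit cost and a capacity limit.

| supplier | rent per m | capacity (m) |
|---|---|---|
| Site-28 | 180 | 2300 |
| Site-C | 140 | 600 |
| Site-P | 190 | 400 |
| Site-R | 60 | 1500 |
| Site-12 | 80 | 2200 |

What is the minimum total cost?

Use suppliers in increasing cost order.
Take 1500 from Site-R at 60 ; need 3600 more.
Site-12 (80): use full 2200 ; 1400 m to go.
Site-C at 140: take all 600 m ; 800 still needed.
Take 800 from Site-28 at 180 to finish.
Site-P: unused.
Cost = 1500×60 + 2200×80 + 600×140 + 800×180 = 494000.

494000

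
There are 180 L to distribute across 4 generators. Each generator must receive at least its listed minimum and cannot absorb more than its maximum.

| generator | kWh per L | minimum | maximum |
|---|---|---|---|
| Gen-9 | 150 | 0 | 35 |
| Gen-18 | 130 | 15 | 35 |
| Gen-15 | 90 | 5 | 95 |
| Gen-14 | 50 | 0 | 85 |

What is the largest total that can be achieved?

19100

Meeting every minimum uses 0+15+5+0 = 20 L, leaving 160.
Order the generators by kWh per L: Gen-9 150 > Gen-18 130 > Gen-15 90 > Gen-14 50.
Gen-9 takes 35 more to reach its cap of 35 — 125 left.
Give Gen-18 20 more to hit its cap of 35 — 105 left.
Give Gen-15 90 more to hit its cap of 95 — 15 left.
Only 15 left; Gen-14 takes them to reach 15.
Total = 150×35 + 130×35 + 90×95 + 50×15 = 19100.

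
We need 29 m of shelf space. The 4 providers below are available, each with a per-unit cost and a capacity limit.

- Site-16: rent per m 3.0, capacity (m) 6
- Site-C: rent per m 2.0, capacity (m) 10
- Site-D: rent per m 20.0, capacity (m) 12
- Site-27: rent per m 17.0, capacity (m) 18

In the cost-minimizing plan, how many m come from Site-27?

13

Cheapest first:
Site-C at 2.0: take all 10 m — 19 still needed.
Site-16 at 3.0: take all 6 m — 13 still needed.
Take 13 from Site-27 at 17.0 to finish.
Site-D: unused.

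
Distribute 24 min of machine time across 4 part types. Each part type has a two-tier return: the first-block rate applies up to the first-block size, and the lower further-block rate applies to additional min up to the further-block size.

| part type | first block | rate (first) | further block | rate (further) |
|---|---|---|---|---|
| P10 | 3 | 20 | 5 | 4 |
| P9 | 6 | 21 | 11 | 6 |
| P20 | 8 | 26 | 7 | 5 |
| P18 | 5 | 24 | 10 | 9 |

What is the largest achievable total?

532

Rank every tier by rate: P20/tier1 26 > P18/tier1 24 > P9/tier1 21 > P10/tier1 20 > P18/tier2 9 > P9/tier2 6 > P20/tier2 5 > P10/tier2 4.
P20/tier1 (26): +8 ; 16 left.
P18 tier1 at 24: fill all 5 ; 11 left.
P9/tier1 (21): +6 ; 5 left.
P10 tier1 at 20: fill all 3 ; 2 left.
P18/tier2: +2 of 10 at 9; pool empty.
Total = 26×8 + 24×5 + 21×6 + 20×3 + 9×2 = 532.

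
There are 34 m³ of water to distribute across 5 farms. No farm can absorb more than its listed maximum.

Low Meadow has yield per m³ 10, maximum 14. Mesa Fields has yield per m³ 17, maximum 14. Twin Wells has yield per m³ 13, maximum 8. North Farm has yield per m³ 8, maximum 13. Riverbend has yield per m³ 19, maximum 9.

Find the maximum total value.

543

Order the farms by yield per m³: Riverbend 19 > Mesa Fields 17 > Twin Wells 13 > Low Meadow 10 > North Farm 8.
Riverbend: +9 to 9 (cap) ; 25 left.
Give Mesa Fields 14 to hit its cap of 14 ; 11 left.
Twin Wells takes 8 to reach its cap of 8 ; 3 left.
Low Meadow: +3 (room for 14) → 3. Pool exhausted.
Total = 10×3 + 17×14 + 13×8 + 19×9 = 543.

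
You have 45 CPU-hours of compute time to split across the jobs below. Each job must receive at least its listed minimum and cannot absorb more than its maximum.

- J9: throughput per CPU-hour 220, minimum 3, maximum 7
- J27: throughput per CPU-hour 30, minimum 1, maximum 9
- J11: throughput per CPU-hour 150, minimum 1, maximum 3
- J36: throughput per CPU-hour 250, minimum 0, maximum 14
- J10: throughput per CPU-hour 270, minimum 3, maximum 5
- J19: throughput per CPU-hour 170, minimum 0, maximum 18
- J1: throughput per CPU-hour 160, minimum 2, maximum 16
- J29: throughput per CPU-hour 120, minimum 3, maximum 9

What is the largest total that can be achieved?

Meeting every minimum uses 3+1+1+0+3+0+2+3 = 13 CPU-hours, leaving 32.
Rank by throughput per CPU-hour: J10 270 > J36 250 > J9 220 > J19 170 > J1 160 > J11 150 > J29 120 > J27 30.
J10: +2 to 5 (cap) ; 30 left.
Give J36 14 more to hit its cap of 14 ; 16 left.
Give J9 4 more to hit its cap of 7 ; 12 left.
J19: +12 (room for 18) → 12. Pool exhausted.
Total = 220×7 + 30×1 + 150×1 + 250×14 + 270×5 + 170×12 + 160×2 + 120×3 = 9290.

9290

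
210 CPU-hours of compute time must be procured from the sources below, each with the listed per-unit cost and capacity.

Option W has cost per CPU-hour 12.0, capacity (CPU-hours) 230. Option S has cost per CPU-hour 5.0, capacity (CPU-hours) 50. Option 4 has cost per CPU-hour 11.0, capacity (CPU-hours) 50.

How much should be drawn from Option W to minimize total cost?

Use sources in increasing cost order.
Option S at 5.0: take all 50 CPU-hours → 160 still needed.
Option 4 at 11.0: take all 50 CPU-hours → 110 still needed.
Option W (12.0): take the remaining 110 → done.

110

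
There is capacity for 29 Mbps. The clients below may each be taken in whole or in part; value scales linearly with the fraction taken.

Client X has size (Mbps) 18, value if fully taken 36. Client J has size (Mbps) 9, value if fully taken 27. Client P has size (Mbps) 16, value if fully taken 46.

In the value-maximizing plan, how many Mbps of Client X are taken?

Rank by value-to-size ratio: Client J 27/9≈3, Client P 46/16≈2.88, Client X 36/18≈2.
Take all of Client J (9 Mbps, value 27) — 20 Mbps left.
Client P: take in full, 16 Mbps for value 46 — 4 left.
Only 4 Mbps remain; take 4/18 of Client X for value 36×4/18 = 8.

4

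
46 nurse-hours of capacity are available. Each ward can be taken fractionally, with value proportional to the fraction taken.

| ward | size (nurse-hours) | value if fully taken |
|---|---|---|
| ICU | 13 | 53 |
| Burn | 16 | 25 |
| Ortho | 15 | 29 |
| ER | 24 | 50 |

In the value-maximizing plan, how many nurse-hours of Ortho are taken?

9

Best value per unit of size first: ICU 53/13≈4.08, ER 50/24≈2.08, Ortho 29/15≈1.93, Burn 25/16≈1.56.
ICU: take in full, 13 nurse-hours for value 53 → 33 left.
ER: take in full, 24 nurse-hours for value 50 → 9 left.
Only 9 nurse-hours remain; take 9/15 of Ortho for value 29×9/15 = 17.4.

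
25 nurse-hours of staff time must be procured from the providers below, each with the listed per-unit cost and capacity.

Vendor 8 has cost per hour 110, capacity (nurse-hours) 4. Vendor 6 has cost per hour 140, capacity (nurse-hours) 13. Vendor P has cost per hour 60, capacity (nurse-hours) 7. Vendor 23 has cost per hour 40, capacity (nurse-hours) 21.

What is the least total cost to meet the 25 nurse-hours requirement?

1080

Fill from the cheapest provider first.
Vendor 23 at 40: take all 21 nurse-hours → 4 still needed.
Vendor P at 60: take 4 of its 7 → requirement met.
Vendor 8, Vendor 6: unused.
Cost = 21×40 + 4×60 = 1080.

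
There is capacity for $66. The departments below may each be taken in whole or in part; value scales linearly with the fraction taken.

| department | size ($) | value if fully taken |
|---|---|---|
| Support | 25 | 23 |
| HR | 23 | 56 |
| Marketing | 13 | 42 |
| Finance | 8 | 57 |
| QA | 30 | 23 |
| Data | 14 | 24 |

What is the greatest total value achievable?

Rank by value-to-size ratio: Finance 57/8≈7.12, Marketing 42/13≈3.23, HR 56/23≈2.43, Data 24/14≈1.71, Support 23/25≈0.92, QA 23/30≈0.767.
All 8 $ of Finance fit (value 57) ; 58 remain.
Take all of Marketing (13 $, value 42) ; 45 $ left.
Take all of HR (23 $, value 56) ; 22 $ left.
Data: take in full, 14 $ for value 24 ; 8 left.
Fill the last 8 $ with part of Support: 8/25 of it earns 7.36.
Total value = 186.36.

186.36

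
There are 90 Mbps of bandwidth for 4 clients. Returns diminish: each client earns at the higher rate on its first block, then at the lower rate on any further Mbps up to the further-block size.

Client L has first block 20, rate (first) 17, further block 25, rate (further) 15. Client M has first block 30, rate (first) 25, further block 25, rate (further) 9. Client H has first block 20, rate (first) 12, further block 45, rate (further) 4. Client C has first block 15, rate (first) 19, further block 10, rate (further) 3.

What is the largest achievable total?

Rank every tier by rate: Client M/first 25 > Client C/first 19 > Client L/first 17 > Client L/second 15 > Client H/first 12 > Client M/second 9 > Client H/second 4 > Client C/second 3.
Client M first at 25: fill all 30 — 60 left.
Client C/first (19): +15 — 45 left.
Client L first at 17: fill all 20 — 25 left.
Fill Client L second block (25 at 15) — 0 left.
Total = 25×30 + 19×15 + 17×20 + 15×25 = 1750.

1750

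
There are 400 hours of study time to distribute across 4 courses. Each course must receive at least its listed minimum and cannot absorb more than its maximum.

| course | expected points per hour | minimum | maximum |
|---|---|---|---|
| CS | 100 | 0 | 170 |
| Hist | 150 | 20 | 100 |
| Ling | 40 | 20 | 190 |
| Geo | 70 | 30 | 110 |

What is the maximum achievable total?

Meeting every minimum uses 0+20+20+30 = 70 hours, leaving 330.
Rank by expected points per hour: Hist 150 > CS 100 > Geo 70 > Ling 40.
Give Hist 80 more to hit its cap of 100 ; 250 left.
CS: +170 to 170 (cap) ; 80 left.
Geo: +80 to 110 (cap) ; 0 left.
Total = 100×170 + 150×100 + 40×20 + 70×110 = 40500.

40500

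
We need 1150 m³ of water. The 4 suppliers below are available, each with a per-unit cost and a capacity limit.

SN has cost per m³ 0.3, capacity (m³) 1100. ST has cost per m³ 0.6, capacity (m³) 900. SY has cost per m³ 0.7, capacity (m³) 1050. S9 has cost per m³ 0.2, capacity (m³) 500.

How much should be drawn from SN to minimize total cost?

Use suppliers in increasing cost order.
S9 (0.2): use full 500 — 650 m³ to go.
Take 650 from SN at 0.3 to finish.
ST, SY: unused.

650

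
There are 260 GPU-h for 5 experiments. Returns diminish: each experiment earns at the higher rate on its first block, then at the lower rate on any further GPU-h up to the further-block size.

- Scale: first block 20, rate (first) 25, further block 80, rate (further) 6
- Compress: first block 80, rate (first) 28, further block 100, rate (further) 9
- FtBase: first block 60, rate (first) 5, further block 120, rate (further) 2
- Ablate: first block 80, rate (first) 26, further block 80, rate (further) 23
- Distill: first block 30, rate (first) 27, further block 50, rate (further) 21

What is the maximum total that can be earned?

6780

Rank every tier by rate: Compress/T1 28 > Distill/T1 27 > Ablate/T1 26 > Scale/T1 25 > Ablate/T2 23 > Distill/T2 21 > Compress/T2 9 > Scale/T2 6 > FtBase/T1 5 > FtBase/T2 2.
Compress T1 at 28: fill all 80 ; 180 left.
Distill/T1 (27): +30 ; 150 left.
Ablate T1 at 26: fill all 80 ; 70 left.
Scale T1 at 25: fill all 20 ; 50 left.
50 remain; put them into Ablate T2 at 23.
Total = 28×80 + 27×30 + 26×80 + 25×20 + 23×50 = 6780.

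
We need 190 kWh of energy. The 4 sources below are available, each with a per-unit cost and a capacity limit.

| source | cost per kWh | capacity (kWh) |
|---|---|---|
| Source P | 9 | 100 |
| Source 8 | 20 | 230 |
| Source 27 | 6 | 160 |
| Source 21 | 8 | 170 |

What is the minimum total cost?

1200

Use sources in increasing cost order.
Source 27 at 6: take all 160 kWh → 30 still needed.
Source 21 (8): take the remaining 30 → done.
Source P, Source 8: unused.
Cost = 160×6 + 30×8 = 1200.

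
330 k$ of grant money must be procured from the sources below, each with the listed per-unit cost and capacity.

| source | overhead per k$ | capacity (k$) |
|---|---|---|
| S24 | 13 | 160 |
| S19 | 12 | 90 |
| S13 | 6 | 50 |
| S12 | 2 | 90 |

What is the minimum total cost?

Cheapest first:
S12 at 2: take all 90 k$ ; 240 still needed.
Take 50 from S13 at 6 ; need 190 more.
S19 (12): use full 90 ; 100 k$ to go.
S24 (13): take the remaining 100 ; done.
Cost = 90×2 + 50×6 + 90×12 + 100×13 = 2860.

2860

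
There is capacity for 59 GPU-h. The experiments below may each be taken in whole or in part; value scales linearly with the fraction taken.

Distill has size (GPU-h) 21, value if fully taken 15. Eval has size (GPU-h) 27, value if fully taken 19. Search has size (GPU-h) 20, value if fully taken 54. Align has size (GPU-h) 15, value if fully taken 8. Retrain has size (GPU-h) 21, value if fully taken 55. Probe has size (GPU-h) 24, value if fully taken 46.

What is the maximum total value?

143.5

Rank by value-to-size ratio: Search 54/20≈2.7, Retrain 55/21≈2.62, Probe 46/24≈1.92, Distill 15/21≈0.714, Eval 19/27≈0.704, Align 8/15≈0.533.
Take all of Search (20 GPU-h, value 54) — 39 GPU-h left.
All 21 GPU-h of Retrain fit (value 55) — 18 remain.
Only 18 GPU-h remain; take 18/24 of Probe for value 46×18/24 = 34.5.
Total value = 143.5.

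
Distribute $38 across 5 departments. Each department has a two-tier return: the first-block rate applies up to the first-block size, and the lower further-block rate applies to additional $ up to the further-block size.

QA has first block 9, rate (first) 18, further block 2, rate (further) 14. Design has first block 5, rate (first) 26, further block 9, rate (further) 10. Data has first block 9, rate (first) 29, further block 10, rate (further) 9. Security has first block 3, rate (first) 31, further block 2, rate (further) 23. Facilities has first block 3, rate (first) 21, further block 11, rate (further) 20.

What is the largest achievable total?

Rank every tier by rate: Security/tier1 31 > Data/tier1 29 > Design/tier1 26 > Security/tier2 23 > Facilities/tier1 21 > Facilities/tier2 20 > QA/tier1 18 > QA/tier2 14 > Design/tier2 10 > Data/tier2 9.
Fill Security tier1 block (3 at 31) — 35 left.
Data/tier1 (29): +9 — 26 left.
Design/tier1 (26): +5 — 21 left.
Fill Security tier2 block (2 at 23) — 19 left.
Fill Facilities tier1 block (3 at 21) — 16 left.
Fill Facilities tier2 block (11 at 20) — 5 left.
QA/tier1: +5 of 9 at 18; pool empty.
Total = 31×3 + 29×9 + 26×5 + 23×2 + 21×3 + 20×11 + 18×5 = 903.

903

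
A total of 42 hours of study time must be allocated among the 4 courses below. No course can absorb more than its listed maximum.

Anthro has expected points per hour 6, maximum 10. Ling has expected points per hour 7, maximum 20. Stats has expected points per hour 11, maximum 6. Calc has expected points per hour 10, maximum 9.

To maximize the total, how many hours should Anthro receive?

Rank by expected points per hour: Stats 11 > Calc 10 > Ling 7 > Anthro 6.
Give Stats 6 to hit its cap of 6 — 36 left.
Calc takes 9 to reach its cap of 9 — 27 left.
Ling takes 20 to reach its cap of 20 — 7 left.
Anthro: +7 (room for 10) → 7. Pool exhausted.

7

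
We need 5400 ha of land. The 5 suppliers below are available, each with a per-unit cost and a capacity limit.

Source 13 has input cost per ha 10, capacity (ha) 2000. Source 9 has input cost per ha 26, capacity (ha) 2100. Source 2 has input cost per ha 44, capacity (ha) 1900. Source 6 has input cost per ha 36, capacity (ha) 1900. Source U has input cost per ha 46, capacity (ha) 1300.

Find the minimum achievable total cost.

121400

Fill from the cheapest supplier first.
Take 2000 from Source 13 at 10 ; need 3400 more.
Take 2100 from Source 9 at 26 ; need 1300 more.
Take 1300 from Source 6 at 36 to finish.
Source 2, Source U: unused.
Cost = 2000×10 + 2100×26 + 1300×36 = 121400.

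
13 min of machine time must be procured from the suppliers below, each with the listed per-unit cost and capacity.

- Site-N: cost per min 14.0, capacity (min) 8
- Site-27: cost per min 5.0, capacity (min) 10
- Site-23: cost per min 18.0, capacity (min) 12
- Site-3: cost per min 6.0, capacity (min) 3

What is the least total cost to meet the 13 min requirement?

Use suppliers in increasing cost order.
Take 10 from Site-27 at 5.0 — need 3 more.
Take 3 from Site-3 at 6.0 — need 0 more.
Site-N, Site-23: unused.
Cost = 10×5.0 + 3×6.0 = 68.

68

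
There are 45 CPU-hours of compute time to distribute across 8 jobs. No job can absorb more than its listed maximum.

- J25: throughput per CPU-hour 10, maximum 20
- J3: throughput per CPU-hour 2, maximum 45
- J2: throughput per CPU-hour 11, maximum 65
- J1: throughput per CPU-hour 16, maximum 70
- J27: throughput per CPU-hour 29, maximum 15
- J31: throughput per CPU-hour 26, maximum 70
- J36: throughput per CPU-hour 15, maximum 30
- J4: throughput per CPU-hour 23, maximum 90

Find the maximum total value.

1215

Rank by throughput per CPU-hour: J27 29 > J31 26 > J4 23 > J1 16 > J36 15 > J2 11 > J25 10 > J3 2.
J27 takes 15 to reach its cap of 15 ; 30 left.
Only 30 left; J31 takes them to reach 30.
Total = 29×15 + 26×30 = 1215.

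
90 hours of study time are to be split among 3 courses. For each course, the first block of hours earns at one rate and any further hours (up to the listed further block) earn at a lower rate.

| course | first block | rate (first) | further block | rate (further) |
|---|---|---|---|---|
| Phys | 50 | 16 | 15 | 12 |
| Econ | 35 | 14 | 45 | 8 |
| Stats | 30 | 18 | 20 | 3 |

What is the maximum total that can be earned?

Order all 6 blocks by rate: Stats/tier1 18 > Phys/tier1 16 > Econ/tier1 14 > Phys/tier2 12 > Econ/tier2 8 > Stats/tier2 3.
Stats/tier1 (18): +30 — 60 left.
Fill Phys tier1 block (50 at 16) — 10 left.
10 remain; put them into Econ tier1 at 14.
Total = 18×30 + 16×50 + 14×10 = 1480.

1480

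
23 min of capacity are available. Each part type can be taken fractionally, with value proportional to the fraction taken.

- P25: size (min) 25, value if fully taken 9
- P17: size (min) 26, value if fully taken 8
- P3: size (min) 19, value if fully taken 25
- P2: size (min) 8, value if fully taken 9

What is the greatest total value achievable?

29.5

Best value per unit of size first: P3 25/19≈1.32, P2 9/8≈1.12, P25 9/25≈0.36, P17 8/26≈0.308.
All 19 min of P3 fit (value 25) ; 4 remain.
Fill the last 4 min with part of P2: 4/8 of it earns 4.5.
Total value = 29.5.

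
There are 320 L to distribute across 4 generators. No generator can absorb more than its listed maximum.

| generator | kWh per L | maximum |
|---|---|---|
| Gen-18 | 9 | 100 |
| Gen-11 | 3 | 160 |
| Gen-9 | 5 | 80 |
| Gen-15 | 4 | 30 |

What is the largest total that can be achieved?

Rank by kWh per L: Gen-18 9 > Gen-9 5 > Gen-15 4 > Gen-11 3.
Gen-18: +100 to 100 (cap) ; 220 left.
Give Gen-9 80 to hit its cap of 80 ; 140 left.
Gen-15: +30 to 30 (cap) ; 110 left.
Gen-11 has room for 160 but only 110 remain, so it gets 110.
Total = 9×100 + 3×110 + 5×80 + 4×30 = 1750.

1750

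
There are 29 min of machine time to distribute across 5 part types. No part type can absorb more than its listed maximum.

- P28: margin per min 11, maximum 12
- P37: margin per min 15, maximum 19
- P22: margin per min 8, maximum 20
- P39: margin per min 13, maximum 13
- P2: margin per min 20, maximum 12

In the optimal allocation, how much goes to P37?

17

Highest margin per min first: P2 20 > P37 15 > P39 13 > P28 11 > P22 8.
P2: +12 to 12 (cap) ; 17 left.
P37: +17 (room for 19) → 17. Pool exhausted.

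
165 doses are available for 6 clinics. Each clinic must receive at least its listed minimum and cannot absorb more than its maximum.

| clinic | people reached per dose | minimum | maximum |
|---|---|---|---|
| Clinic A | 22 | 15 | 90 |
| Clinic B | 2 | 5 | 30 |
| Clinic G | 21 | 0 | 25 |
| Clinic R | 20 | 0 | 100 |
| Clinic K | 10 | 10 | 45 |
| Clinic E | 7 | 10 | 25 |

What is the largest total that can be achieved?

3185

Meeting every minimum uses 15+5+0+0+10+10 = 40 doses, leaving 125.
Order the clinics by people reached per dose: Clinic A 22 > Clinic G 21 > Clinic R 20 > Clinic K 10 > Clinic E 7 > Clinic B 2.
Give Clinic A 75 more to hit its cap of 90 → 50 left.
Clinic G: +25 to 25 (cap) → 25 left.
Only 25 left; Clinic R takes them to reach 25.
Total = 22×90 + 2×5 + 21×25 + 20×25 + 10×10 + 7×10 = 3185.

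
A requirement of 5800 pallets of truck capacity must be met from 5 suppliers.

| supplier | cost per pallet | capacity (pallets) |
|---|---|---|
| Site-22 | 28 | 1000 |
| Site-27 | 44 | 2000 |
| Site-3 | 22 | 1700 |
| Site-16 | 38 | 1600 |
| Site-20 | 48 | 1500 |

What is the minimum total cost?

Fill from the cheapest supplier first.
Take 1700 from Site-3 at 22 ; need 4100 more.
Take 1000 from Site-22 at 28 ; need 3100 more.
Take 1600 from Site-16 at 38 ; need 1500 more.
Site-27 at 44: take 1500 of its 2000 ; requirement met.
Site-20: unused.
Cost = 1700×22 + 1000×28 + 1600×38 + 1500×44 = 192200.

192200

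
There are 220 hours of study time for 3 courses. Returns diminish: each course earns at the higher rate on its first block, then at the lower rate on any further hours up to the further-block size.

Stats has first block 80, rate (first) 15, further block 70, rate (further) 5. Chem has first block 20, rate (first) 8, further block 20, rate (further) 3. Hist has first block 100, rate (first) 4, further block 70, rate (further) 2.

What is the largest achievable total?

1910

Treat each block as its own option and order by rate: Stats/first 15 > Chem/first 8 > Stats/second 5 > Hist/first 4 > Chem/second 3 > Hist/second 2.
Fill Stats first block (80 at 15) → 140 left.
Chem first at 8: fill all 20 → 120 left.
Stats/second (5): +70 → 50 left.
Hist/first: +50 of 100 at 4; pool empty.
Total = 15×80 + 8×20 + 5×70 + 4×50 = 1910.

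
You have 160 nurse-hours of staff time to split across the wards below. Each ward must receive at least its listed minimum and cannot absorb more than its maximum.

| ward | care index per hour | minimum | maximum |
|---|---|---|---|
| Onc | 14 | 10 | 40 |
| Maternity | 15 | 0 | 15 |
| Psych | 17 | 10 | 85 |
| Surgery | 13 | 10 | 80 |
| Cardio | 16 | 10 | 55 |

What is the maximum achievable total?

Meeting every minimum uses 10+0+10+10+10 = 40 nurse-hours, leaving 120.
Order the wards by care index per hour: Psych 17 > Cardio 16 > Maternity 15 > Onc 14 > Surgery 13.
Give Psych 75 more to hit its cap of 85 ; 45 left.
Cardio takes 45 more to reach its cap of 55 ; 0 left.
Total = 14×10 + 17×85 + 13×10 + 16×55 = 2595.

2595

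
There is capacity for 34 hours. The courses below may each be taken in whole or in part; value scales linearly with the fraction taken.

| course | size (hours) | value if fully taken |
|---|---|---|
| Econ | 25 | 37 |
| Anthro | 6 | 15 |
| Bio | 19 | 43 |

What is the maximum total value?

Rank by value-to-size ratio: Anthro 15/6≈2.5, Bio 43/19≈2.26, Econ 37/25≈1.48.
Anthro: take in full, 6 hours for value 15 → 28 left.
Bio: take in full, 19 hours for value 43 → 9 left.
Fill the last 9 hours with part of Econ: 9/25 of it earns 13.32.
Total value = 71.32.

71.32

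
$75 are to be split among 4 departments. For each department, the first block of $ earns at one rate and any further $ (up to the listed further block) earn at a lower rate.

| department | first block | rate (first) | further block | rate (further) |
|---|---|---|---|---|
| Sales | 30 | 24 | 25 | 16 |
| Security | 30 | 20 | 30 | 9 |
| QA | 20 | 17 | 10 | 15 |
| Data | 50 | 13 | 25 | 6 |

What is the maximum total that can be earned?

1575

Treat each block as its own option and order by rate: Sales/T1 24 > Security/T1 20 > QA/T1 17 > Sales/T2 16 > QA/T2 15 > Data/T1 13 > Security/T2 9 > Data/T2 6.
Sales/T1 (24): +30 ; 45 left.
Fill Security T1 block (30 at 20) ; 15 left.
QA/T1: +15 of 20 at 17; pool empty.
Total = 24×30 + 20×30 + 17×15 = 1575.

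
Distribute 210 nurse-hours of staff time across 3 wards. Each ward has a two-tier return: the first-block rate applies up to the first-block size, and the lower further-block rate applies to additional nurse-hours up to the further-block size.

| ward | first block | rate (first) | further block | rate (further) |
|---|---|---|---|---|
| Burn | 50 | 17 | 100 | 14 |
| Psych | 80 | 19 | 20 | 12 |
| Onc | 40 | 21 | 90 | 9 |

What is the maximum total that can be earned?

3770

Order all 6 blocks by rate: Onc/first 21 > Psych/first 19 > Burn/first 17 > Burn/second 14 > Psych/second 12 > Onc/second 9.
Onc/first (21): +40 → 170 left.
Psych/first (19): +80 → 90 left.
Burn/first (17): +50 → 40 left.
Burn second at 14: only 40 left, fill 40.
Total = 21×40 + 19×80 + 17×50 + 14×40 = 3770.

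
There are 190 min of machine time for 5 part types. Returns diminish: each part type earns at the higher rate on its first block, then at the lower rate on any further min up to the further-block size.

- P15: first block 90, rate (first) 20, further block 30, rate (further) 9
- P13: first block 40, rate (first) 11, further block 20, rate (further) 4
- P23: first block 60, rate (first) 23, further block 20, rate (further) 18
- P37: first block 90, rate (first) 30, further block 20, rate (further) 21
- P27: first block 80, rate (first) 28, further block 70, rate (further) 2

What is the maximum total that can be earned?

5400

Rank every tier by rate: P37/first 30 > P27/first 28 > P23/first 23 > P37/second 21 > P15/first 20 > P23/second 18 > P13/first 11 > P15/second 9 > P13/second 4 > P27/second 2.
Fill P37 first block (90 at 30) ; 100 left.
P27 first at 28: fill all 80 ; 20 left.
20 remain; put them into P23 first at 23.
Total = 30×90 + 28×80 + 23×20 = 5400.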